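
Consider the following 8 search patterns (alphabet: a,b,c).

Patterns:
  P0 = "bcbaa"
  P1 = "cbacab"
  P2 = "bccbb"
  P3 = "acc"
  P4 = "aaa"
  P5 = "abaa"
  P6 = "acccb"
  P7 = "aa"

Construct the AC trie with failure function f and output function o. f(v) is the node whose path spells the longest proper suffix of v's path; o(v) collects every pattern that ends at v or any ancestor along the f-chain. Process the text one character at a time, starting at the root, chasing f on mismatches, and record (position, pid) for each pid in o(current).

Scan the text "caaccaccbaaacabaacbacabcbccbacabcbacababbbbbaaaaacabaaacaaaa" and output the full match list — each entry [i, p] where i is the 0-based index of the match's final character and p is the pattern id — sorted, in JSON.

Build automaton:
Trie nodes:
  n0 'ε': a→15 b→1 c→6
  n1 'b': c→2
  n2 'bc': b→3 c→12
  n3 'bcb': a→4
  n4 'bcba': a→5
  n5 'bcbaa': ·  [P0 ends]
  n6 'c': b→7
  n7 'cb': a→8
  n8 'cba': c→9
  n9 'cbac': a→10
  n10 'cbaca': b→11
  n11 'cbacab': ·  [P1 ends]
  n12 'bcc': b→13
  n13 'bccb': b→14
  n14 'bccbb': ·  [P2 ends]
  n15 'a': a→18 b→20 c→16
  n16 'ac': c→17
  n17 'acc': c→23  [P3 ends]
  n18 'aa': a→19  [P7 ends]
  n19 'aaa': ·  [P4 ends]
  n20 'ab': a→21
  n21 'aba': a→22
  n22 'abaa': ·  [P5 ends]
  n23 'accc': b→24
  n24 'acccb': ·  [P6 ends]

BFS fail/out derivation:
  fail(1) 'b': from fail(0)=0 chase 'b': 0 ⇒ 0;  out=∅∪out(0)=∅
  fail(6) 'c': from fail(0)=0 chase 'c': 0 ⇒ 0;  out=∅∪out(0)=∅
  fail(15) 'a': from fail(0)=0 chase 'a': 0 ⇒ 0;  out=∅∪out(0)=∅
  fail(2) 'bc': from fail(1)=0 chase 'c': 0 ⇒ 6;  out=∅∪out(6)=∅
  fail(7) 'cb': from fail(6)=0 chase 'b': 0 ⇒ 1;  out=∅∪out(1)=∅
  fail(16) 'ac': from fail(15)=0 chase 'c': 0 ⇒ 6;  out=∅∪out(6)=∅
  fail(18) 'aa': from fail(15)=0 chase 'a': 0 ⇒ 15;  out={7}∪out(15)={7}
  fail(20) 'ab': from fail(15)=0 chase 'b': 0 ⇒ 1;  out=∅∪out(1)=∅
  fail(3) 'bcb': from fail(2)=6 chase 'b': 6 ⇒ 7;  out=∅∪out(7)=∅
  fail(8) 'cba': from fail(7)=1 chase 'a': 1→0 ⇒ 15;  out=∅∪out(15)=∅
  fail(12) 'bcc': from fail(2)=6 chase 'c': 6→0 ⇒ 6;  out=∅∪out(6)=∅
  fail(17) 'acc': from fail(16)=6 chase 'c': 6→0 ⇒ 6;  out={3}∪out(6)={3}
  fail(19) 'aaa': from fail(18)=15 chase 'a': 15 ⇒ 18;  out={4}∪out(18)={4,7}
  fail(21) 'aba': from fail(20)=1 chase 'a': 1→0 ⇒ 15;  out=∅∪out(15)=∅
  fail(4) 'bcba': from fail(3)=7 chase 'a': 7 ⇒ 8;  out=∅∪out(8)=∅
  fail(9) 'cbac': from fail(8)=15 chase 'c': 15 ⇒ 16;  out=∅∪out(16)=∅
  fail(13) 'bccb': from fail(12)=6 chase 'b': 6 ⇒ 7;  out=∅∪out(7)=∅
  fail(22) 'abaa': from fail(21)=15 chase 'a': 15 ⇒ 18;  out={5}∪out(18)={5,7}
  fail(23) 'accc': from fail(17)=6 chase 'c': 6→0 ⇒ 6;  out=∅∪out(6)=∅
  fail(5) 'bcbaa': from fail(4)=8 chase 'a': 8→15 ⇒ 18;  out={0}∪out(18)={0,7}
  fail(10) 'cbaca': from fail(9)=16 chase 'a': 16→6→0 ⇒ 15;  out=∅∪out(15)=∅
  fail(14) 'bccbb': from fail(13)=7 chase 'b': 7→1→0 ⇒ 1;  out={2}∪out(1)={2}
  fail(24) 'acccb': from fail(23)=6 chase 'b': 6 ⇒ 7;  out={6}∪out(7)={6}
  fail(11) 'cbacab': from fail(10)=15 chase 'b': 15 ⇒ 20;  out={1}∪out(20)={1}

Scan:
[0] read 'c'  n0⇒n6
[1] read 'a'  n6⇒n15 ·f
[2] read 'a'  n15⇒n18  → match P7@[1:2]
[3] read 'c'  n18⇒n16 ·f
[4] read 'c'  n16⇒n17  → match P3@[2:4]
[5] read 'a'  n17⇒n15 ·f
[6] read 'c'  n15⇒n16
[7] read 'c'  n16⇒n17  → match P3@[5:7]
[8] read 'b'  n17⇒n7 ·f
[9] read 'a'  n7⇒n8
[10] read 'a'  n8⇒n18 ·f  → match P7@[9:10]
[11] read 'a'  n18⇒n19  → match P4@[9:11],P7@[10:11]
[12] read 'c'  n19⇒n16 ·f
[13] read 'a'  n16⇒n15 ·f
[14] read 'b'  n15⇒n20
[15] read 'a'  n20⇒n21
[16] read 'a'  n21⇒n22  → match P5@[13:16],P7@[15:16]
[17] read 'c'  n22⇒n16 ·f
[18] read 'b'  n16⇒n7 ·f
[19] read 'a'  n7⇒n8
[20] read 'c'  n8⇒n9
[21] read 'a'  n9⇒n10
[22] read 'b'  n10⇒n11  → match P1@[17:22]
[23] read 'c'  n11⇒n2 ·f
[24] read 'b'  n2⇒n3
[25] read 'c'  n3⇒n2 ·f
[26] read 'c'  n2⇒n12
[27] read 'b'  n12⇒n13
[28] read 'a'  n13⇒n8 ·f
[29] read 'c'  n8⇒n9
[30] read 'a'  n9⇒n10
[31] read 'b'  n10⇒n11  → match P1@[26:31]
[32] read 'c'  n11⇒n2 ·f
[33] read 'b'  n2⇒n3
[34] read 'a'  n3⇒n4
[35] read 'c'  n4⇒n9 ·f
[36] read 'a'  n9⇒n10
[37] read 'b'  n10⇒n11  → match P1@[32:37]
[38] read 'a'  n11⇒n21 ·f
[39] read 'b'  n21⇒n20 ·f
[40] read 'b'  n20⇒n1 ·f
[41] read 'b'  n1⇒n1 ·f
[42] read 'b'  n1⇒n1 ·f
[43] read 'b'  n1⇒n1 ·f
[44] read 'a'  n1⇒n15 ·f
[45] read 'a'  n15⇒n18  → match P7@[44:45]
[46] read 'a'  n18⇒n19  → match P4@[44:46],P7@[45:46]
[47] read 'a'  n19⇒n19 ·f  → match P4@[45:47],P7@[46:47]
[48] read 'a'  n19⇒n19 ·f  → match P4@[46:48],P7@[47:48]
[49] read 'c'  n19⇒n16 ·f
[50] read 'a'  n16⇒n15 ·f
[51] read 'b'  n15⇒n20
[52] read 'a'  n20⇒n21
[53] read 'a'  n21⇒n22  → match P5@[50:53],P7@[52:53]
[54] read 'a'  n22⇒n19 ·f  → match P4@[52:54],P7@[53:54]
[55] read 'c'  n19⇒n16 ·f
[56] read 'a'  n16⇒n15 ·f
[57] read 'a'  n15⇒n18  → match P7@[56:57]
[58] read 'a'  n18⇒n19  → match P4@[56:58],P7@[57:58]
[59] read 'a'  n19⇒n19 ·f  → match P4@[57:59],P7@[58:59]

Result: [[2,7],[4,3],[7,3],[10,7],[11,4],[11,7],[16,5],[16,7],[22,1],[31,1],[37,1],[45,7],[46,4],[46,7],[47,4],[47,7],[48,4],[48,7],[53,5],[53,7],[54,4],[54,7],[57,7],[58,4],[58,7],[59,4],[59,7]]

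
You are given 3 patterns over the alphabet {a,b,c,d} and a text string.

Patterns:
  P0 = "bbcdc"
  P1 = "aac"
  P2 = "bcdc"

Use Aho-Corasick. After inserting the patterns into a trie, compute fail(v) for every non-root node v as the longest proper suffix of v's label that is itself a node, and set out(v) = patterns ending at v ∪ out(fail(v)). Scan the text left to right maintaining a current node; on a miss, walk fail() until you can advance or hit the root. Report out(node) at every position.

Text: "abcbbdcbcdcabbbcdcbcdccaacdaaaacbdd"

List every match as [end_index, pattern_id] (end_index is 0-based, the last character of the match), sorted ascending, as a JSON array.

Construct AC machine:
Trie nodes:
  n0 'ε': a→6 b→1
  n1 'b': b→2 c→9
  n2 'bb': c→3
  n3 'bbc': d→4
  n4 'bbcd': c→5
  n5 'bbcdc': ·  [P0 ends]
  n6 'a': a→7
  n7 'aa': c→8
  n8 'aac': ·  [P1 ends]
  n9 'bc': d→10
  n10 'bcd': c→11
  n11 'bcdc': ·  [P2 ends]

BFS fail/out derivation:
  fail(1) 'b': from fail(0)=0 chase 'b': 0 ⇒ 0;  out=∅∪out(0)=∅
  fail(6) 'a': from fail(0)=0 chase 'a': 0 ⇒ 0;  out=∅∪out(0)=∅
  fail(2) 'bb': from fail(1)=0 chase 'b': 0 ⇒ 1;  out=∅∪out(1)=∅
  fail(7) 'aa': from fail(6)=0 chase 'a': 0 ⇒ 6;  out=∅∪out(6)=∅
  fail(9) 'bc': from fail(1)=0 chase 'c': 0 ⇒ 0;  out=∅∪out(0)=∅
  fail(3) 'bbc': from fail(2)=1 chase 'c': 1 ⇒ 9;  out=∅∪out(9)=∅
  fail(8) 'aac': from fail(7)=6 chase 'c': 6→0 ⇒ 0;  out={1}∪out(0)={1}
  fail(10) 'bcd': from fail(9)=0 chase 'd': 0 ⇒ 0;  out=∅∪out(0)=∅
  fail(4) 'bbcd': from fail(3)=9 chase 'd': 9 ⇒ 10;  out=∅∪out(10)=∅
  fail(11) 'bcdc': from fail(10)=0 chase 'c': 0 ⇒ 0;  out={2}∪out(0)={2}
  fail(5) 'bbcdc': from fail(4)=10 chase 'c': 10 ⇒ 11;  out={0}∪out(11)={0,2}

Run:
pos 0 'a': at 6
pos 1 'b': at 1 (fail-walked)
pos 2 'c': at 9
pos 3 'b': at 1 (fail-walked)
pos 4 'b': at 2
pos 5 'd': at 0 (fail-walked)
pos 6 'c': at 0
pos 7 'b': at 1
pos 8 'c': at 9
pos 9 'd': at 10
pos 10 'c': at 11  ** P2@[7:10]
pos 11 'a': at 6 (fail-walked)
pos 12 'b': at 1 (fail-walked)
pos 13 'b': at 2
pos 14 'b': at 2 (fail-walked)
pos 15 'c': at 3
pos 16 'd': at 4
pos 17 'c': at 5  ** P0@[13:17],P2@[14:17]
pos 18 'b': at 1 (fail-walked)
pos 19 'c': at 9
pos 20 'd': at 10
pos 21 'c': at 11  ** P2@[18:21]
pos 22 'c': at 0 (fail-walked)
pos 23 'a': at 6
pos 24 'a': at 7
pos 25 'c': at 8  ** P1@[23:25]
pos 26 'd': at 0 (fail-walked)
pos 27 'a': at 6
pos 28 'a': at 7
pos 29 'a': at 7 (fail-walked)
pos 30 'a': at 7 (fail-walked)
pos 31 'c': at 8  ** P1@[29:31]
pos 32 'b': at 1 (fail-walked)
pos 33 'd': at 0 (fail-walked)
pos 34 'd': at 0

All matches (sorted): [[10,2],[17,0],[17,2],[21,2],[25,1],[31,1]]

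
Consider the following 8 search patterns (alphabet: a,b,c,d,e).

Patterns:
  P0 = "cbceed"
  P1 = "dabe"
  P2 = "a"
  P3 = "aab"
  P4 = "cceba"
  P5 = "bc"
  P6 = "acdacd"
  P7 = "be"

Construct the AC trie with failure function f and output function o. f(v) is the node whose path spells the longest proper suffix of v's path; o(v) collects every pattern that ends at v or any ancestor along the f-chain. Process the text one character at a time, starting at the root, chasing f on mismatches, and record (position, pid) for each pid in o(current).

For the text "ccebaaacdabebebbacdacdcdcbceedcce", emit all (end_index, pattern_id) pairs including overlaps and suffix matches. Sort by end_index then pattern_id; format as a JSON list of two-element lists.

Build automaton:
Trie (insert patterns):
  0='ε' goto a→11 b→18 c→1 d→7
  1='c' goto b→2 c→14
  2='cb' goto c→3
  3='cbc' goto e→4
  4='cbce' goto e→5
  5='cbcee' goto d→6
  6='cbceed' goto ·  [P0 ends]
  7='d' goto a→8
  8='da' goto b→9
  9='dab' goto e→10
  10='dabe' goto ·  [P1 ends]
  11='a' goto a→12 c→20  [P2 ends]
  12='aa' goto b→13
  13='aab' goto ·  [P3 ends]
  14='cc' goto e→15
  15='cce' goto b→16
  16='cceb' goto a→17
  17='cceba' goto ·  [P4 ends]
  18='b' goto c→19 e→25
  19='bc' goto ·  [P5 ends]
  20='ac' goto d→21
  21='acd' goto a→22
  22='acda' goto c→23
  23='acdac' goto d→24
  24='acdacd' goto ·  [P6 ends]
  25='be' goto ·  [P7 ends]

Failure links (BFS by depth):
  fail(1) 'c': from fail(0)=0 chase 'c': 0 ⇒ 0;  out=∅∪out(0)=∅
  fail(7) 'd': from fail(0)=0 chase 'd': 0 ⇒ 0;  out=∅∪out(0)=∅
  fail(11) 'a': from fail(0)=0 chase 'a': 0 ⇒ 0;  out={2}∪out(0)={2}
  fail(18) 'b': from fail(0)=0 chase 'b': 0 ⇒ 0;  out=∅∪out(0)=∅
  fail(2) 'cb': from fail(1)=0 chase 'b': 0 ⇒ 18;  out=∅∪out(18)=∅
  fail(8) 'da': from fail(7)=0 chase 'a': 0 ⇒ 11;  out=∅∪out(11)={2}
  fail(12) 'aa': from fail(11)=0 chase 'a': 0 ⇒ 11;  out=∅∪out(11)={2}
  fail(14) 'cc': from fail(1)=0 chase 'c': 0 ⇒ 1;  out=∅∪out(1)=∅
  fail(19) 'bc': from fail(18)=0 chase 'c': 0 ⇒ 1;  out={5}∪out(1)={5}
  fail(20) 'ac': from fail(11)=0 chase 'c': 0 ⇒ 1;  out=∅∪out(1)=∅
  fail(25) 'be': from fail(18)=0 chase 'e': 0 ⇒ 0;  out={7}∪out(0)={7}
  fail(3) 'cbc': from fail(2)=18 chase 'c': 18 ⇒ 19;  out=∅∪out(19)={5}
  fail(9) 'dab': from fail(8)=11 chase 'b': 11→0 ⇒ 18;  out=∅∪out(18)=∅
  fail(13) 'aab': from fail(12)=11 chase 'b': 11→0 ⇒ 18;  out={3}∪out(18)={3}
  fail(15) 'cce': from fail(14)=1 chase 'e': 1→0 ⇒ 0;  out=∅∪out(0)=∅
  fail(21) 'acd': from fail(20)=1 chase 'd': 1→0 ⇒ 7;  out=∅∪out(7)=∅
  fail(4) 'cbce': from fail(3)=19 chase 'e': 19→1→0 ⇒ 0;  out=∅∪out(0)=∅
  fail(10) 'dabe': from fail(9)=18 chase 'e': 18 ⇒ 25;  out={1}∪out(25)={1,7}
  fail(16) 'cceb': from fail(15)=0 chase 'b': 0 ⇒ 18;  out=∅∪out(18)=∅
  fail(22) 'acda': from fail(21)=7 chase 'a': 7 ⇒ 8;  out=∅∪out(8)={2}
  fail(5) 'cbcee': from fail(4)=0 chase 'e': 0 ⇒ 0;  out=∅∪out(0)=∅
  fail(17) 'cceba': from fail(16)=18 chase 'a': 18→0 ⇒ 11;  out={4}∪out(11)={2,4}
  fail(23) 'acdac': from fail(22)=8 chase 'c': 8→11 ⇒ 20;  out=∅∪out(20)=∅
  fail(6) 'cbceed': from fail(5)=0 chase 'd': 0 ⇒ 7;  out={0}∪out(7)={0}
  fail(24) 'acdacd': from fail(23)=20 chase 'd': 20 ⇒ 21;  out={6}∪out(21)={6}

Run:
[0] read 'c'  n0⇒n1
[1] read 'c'  n1⇒n14
[2] read 'e'  n14⇒n15
[3] read 'b'  n15⇒n16
[4] read 'a'  n16⇒n17  ** P2@[4:4],P4@[0:4]
[5] read 'a'  n17⇒n12 (via fail)  ** P2@[5:5]
[6] read 'a'  n12⇒n12 (via fail)  ** P2@[6:6]
[7] read 'c'  n12⇒n20 (via fail)
[8] read 'd'  n20⇒n21
[9] read 'a'  n21⇒n22  ** P2@[9:9]
[10] read 'b'  n22⇒n9 (via fail)
[11] read 'e'  n9⇒n10  ** P1@[8:11],P7@[10:11]
[12] read 'b'  n10⇒n18 (via fail)
[13] read 'e'  n18⇒n25  ** P7@[12:13]
[14] read 'b'  n25⇒n18 (via fail)
[15] read 'b'  n18⇒n18 (via fail)
[16] read 'a'  n18⇒n11 (via fail)  ** P2@[16:16]
[17] read 'c'  n11⇒n20
[18] read 'd'  n20⇒n21
[19] read 'a'  n21⇒n22  ** P2@[19:19]
[20] read 'c'  n22⇒n23
[21] read 'd'  n23⇒n24  ** P6@[16:21]
[22] read 'c'  n24⇒n1 (via fail)
[23] read 'd'  n1⇒n7 (via fail)
[24] read 'c'  n7⇒n1 (via fail)
[25] read 'b'  n1⇒n2
[26] read 'c'  n2⇒n3  ** P5@[25:26]
[27] read 'e'  n3⇒n4
[28] read 'e'  n4⇒n5
[29] read 'd'  n5⇒n6  ** P0@[24:29]
[30] read 'c'  n6⇒n1 (via fail)
[31] read 'c'  n1⇒n14
[32] read 'e'  n14⇒n15

All matches (sorted): [[4,2],[4,4],[5,2],[6,2],[9,2],[11,1],[11,7],[13,7],[16,2],[19,2],[21,6],[26,5],[29,0]]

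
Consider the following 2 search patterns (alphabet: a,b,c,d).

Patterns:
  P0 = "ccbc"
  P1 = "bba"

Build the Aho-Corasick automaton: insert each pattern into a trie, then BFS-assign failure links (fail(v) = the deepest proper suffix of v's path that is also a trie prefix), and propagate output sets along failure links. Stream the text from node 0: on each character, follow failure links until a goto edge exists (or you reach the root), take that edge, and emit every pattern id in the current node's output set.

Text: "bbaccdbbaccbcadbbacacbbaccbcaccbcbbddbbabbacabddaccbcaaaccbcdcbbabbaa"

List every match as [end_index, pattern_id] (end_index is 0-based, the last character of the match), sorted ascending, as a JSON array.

Build automaton:
Trie (insert patterns):
  0='ε' goto b→5 c→1
  1='c' goto c→2
  2='cc' goto b→3
  3='ccb' goto c→4
  4='ccbc' goto ·  ←P0
  5='b' goto b→6
  6='bb' goto a→7
  7='bba' goto ·  ←P1

BFS fail/out derivation:
  n1('c'): parent n0 fail=0; on 'c' 0 → fail=0;  out ∅∪∅=∅
  n5('b'): parent n0 fail=0; on 'b' 0 → fail=0;  out ∅∪∅=∅
  n2('cc'): parent n1 fail=0; on 'c' 0 → fail=1;  out ∅∪∅=∅
  n6('bb'): parent n5 fail=0; on 'b' 0 → fail=5;  out ∅∪∅=∅
  n3('ccb'): parent n2 fail=1; on 'b' 1→0 → fail=5;  out ∅∪∅=∅
  n7('bba'): parent n6 fail=5; on 'a' 5→0 → fail=0;  out {1}∪∅={1}
  n4('ccbc'): parent n3 fail=5; on 'c' 5→0 → fail=1;  out {0}∪∅={0}

Scan:
[0] read 'b'  n0⇒n5
[1] read 'b'  n5⇒n6
[2] read 'a'  n6⇒n7  → match P1@[0:2]
[3] read 'c'  n7⇒n1 ·f
[4] read 'c'  n1⇒n2
[5] read 'd'  n2⇒n0 ·f
[6] read 'b'  n0⇒n5
[7] read 'b'  n5⇒n6
[8] read 'a'  n6⇒n7  → match P1@[6:8]
[9] read 'c'  n7⇒n1 ·f
[10] read 'c'  n1⇒n2
[11] read 'b'  n2⇒n3
[12] read 'c'  n3⇒n4  → match P0@[9:12]
[13] read 'a'  n4⇒n0 ·f
[14] read 'd'  n0⇒n0
[15] read 'b'  n0⇒n5
[16] read 'b'  n5⇒n6
[17] read 'a'  n6⇒n7  → match P1@[15:17]
[18] read 'c'  n7⇒n1 ·f
[19] read 'a'  n1⇒n0 ·f
[20] read 'c'  n0⇒n1
[21] read 'b'  n1⇒n5 ·f
[22] read 'b'  n5⇒n6
[23] read 'a'  n6⇒n7  → match P1@[21:23]
[24] read 'c'  n7⇒n1 ·f
[25] read 'c'  n1⇒n2
[26] read 'b'  n2⇒n3
[27] read 'c'  n3⇒n4  → match P0@[24:27]
[28] read 'a'  n4⇒n0 ·f
[29] read 'c'  n0⇒n1
[30] read 'c'  n1⇒n2
[31] read 'b'  n2⇒n3
[32] read 'c'  n3⇒n4  → match P0@[29:32]
[33] read 'b'  n4⇒n5 ·f
[34] read 'b'  n5⇒n6
[35] read 'd'  n6⇒n0 ·f
[36] read 'd'  n0⇒n0
[37] read 'b'  n0⇒n5
[38] read 'b'  n5⇒n6
[39] read 'a'  n6⇒n7  → match P1@[37:39]
[40] read 'b'  n7⇒n5 ·f
[41] read 'b'  n5⇒n6
[42] read 'a'  n6⇒n7  → match P1@[40:42]
[43] read 'c'  n7⇒n1 ·f
[44] read 'a'  n1⇒n0 ·f
[45] read 'b'  n0⇒n5
[46] read 'd'  n5⇒n0 ·f
[47] read 'd'  n0⇒n0
[48] read 'a'  n0⇒n0
[49] read 'c'  n0⇒n1
[50] read 'c'  n1⇒n2
[51] read 'b'  n2⇒n3
[52] read 'c'  n3⇒n4  → match P0@[49:52]
[53] read 'a'  n4⇒n0 ·f
[54] read 'a'  n0⇒n0
[55] read 'a'  n0⇒n0
[56] read 'c'  n0⇒n1
[57] read 'c'  n1⇒n2
[58] read 'b'  n2⇒n3
[59] read 'c'  n3⇒n4  → match P0@[56:59]
[60] read 'd'  n4⇒n0 ·f
[61] read 'c'  n0⇒n1
[62] read 'b'  n1⇒n5 ·f
[63] read 'b'  n5⇒n6
[64] read 'a'  n6⇒n7  → match P1@[62:64]
[65] read 'b'  n7⇒n5 ·f
[66] read 'b'  n5⇒n6
[67] read 'a'  n6⇒n7  → match P1@[65:67]
[68] read 'a'  n7⇒n0 ·f

Result: [[2,1],[8,1],[12,0],[17,1],[23,1],[27,0],[32,0],[39,1],[42,1],[52,0],[59,0],[64,1],[67,1]]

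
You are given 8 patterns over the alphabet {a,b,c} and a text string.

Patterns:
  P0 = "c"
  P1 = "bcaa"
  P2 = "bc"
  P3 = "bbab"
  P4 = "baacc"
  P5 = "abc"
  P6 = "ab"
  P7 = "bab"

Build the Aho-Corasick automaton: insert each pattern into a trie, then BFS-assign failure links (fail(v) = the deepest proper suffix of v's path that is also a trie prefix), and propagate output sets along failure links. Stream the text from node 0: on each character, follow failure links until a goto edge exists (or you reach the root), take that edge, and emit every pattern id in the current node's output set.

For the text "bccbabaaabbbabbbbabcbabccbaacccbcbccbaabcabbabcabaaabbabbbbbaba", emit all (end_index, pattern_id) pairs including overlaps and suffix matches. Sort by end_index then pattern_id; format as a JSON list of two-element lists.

Construct AC machine:
Trie nodes:
  0='ε' goto a→13 b→2 c→1
  1='c' goto ·  ←P0
  2='b' goto a→9 b→6 c→3
  3='bc' goto a→4  ←P2
  4='bca' goto a→5
  5='bcaa' goto ·  ←P1
  6='bb' goto a→7
  7='bba' goto b→8
  8='bbab' goto ·  ←P3
  9='ba' goto a→10 b→16
  10='baa' goto c→11
  11='baac' goto c→12
  12='baacc' goto ·  ←P4
  13='a' goto b→14
  14='ab' goto c→15  ←P6
  15='abc' goto ·  ←P5
  16='bab' goto ·  ←P7

BFS fail/out derivation:
  n1('c'): parent n0 fail=0; on 'c' 0 → fail=0;  out {0}∪∅={0}
  n2('b'): parent n0 fail=0; on 'b' 0 → fail=0;  out ∅∪∅=∅
  n13('a'): parent n0 fail=0; on 'a' 0 → fail=0;  out ∅∪∅=∅
  n3('bc'): parent n2 fail=0; on 'c' 0 → fail=1;  out {2}∪{0}={0,2}
  n6('bb'): parent n2 fail=0; on 'b' 0 → fail=2;  out ∅∪∅=∅
  n9('ba'): parent n2 fail=0; on 'a' 0 → fail=13;  out ∅∪∅=∅
  n14('ab'): parent n13 fail=0; on 'b' 0 → fail=2;  out {6}∪∅={6}
  n4('bca'): parent n3 fail=1; on 'a' 1→0 → fail=13;  out ∅∪∅=∅
  n7('bba'): parent n6 fail=2; on 'a' 2 → fail=9;  out ∅∪∅=∅
  n10('baa'): parent n9 fail=13; on 'a' 13→0 → fail=13;  out ∅∪∅=∅
  n15('abc'): parent n14 fail=2; on 'c' 2 → fail=3;  out {5}∪{0,2}={0,2,5}
  n16('bab'): parent n9 fail=13; on 'b' 13 → fail=14;  out {7}∪{6}={6,7}
  n5('bcaa'): parent n4 fail=13; on 'a' 13→0 → fail=13;  out {1}∪∅={1}
  n8('bbab'): parent n7 fail=9; on 'b' 9 → fail=16;  out {3}∪{6,7}={3,6,7}
  n11('baac'): parent n10 fail=13; on 'c' 13→0 → fail=1;  out ∅∪{0}={0}
  n12('baacc'): parent n11 fail=1; on 'c' 1→0 → fail=1;  out {4}∪{0}={0,4}

Text stream:
i=0 'b': node 0→2
i=1 'c': node 2→3  emit P0@[1:1],P2@[0:1]
i=2 'c': node 3→1 (via fail)  emit P0@[2:2]
i=3 'b': node 1→2 (via fail)
i=4 'a': node 2→9
i=5 'b': node 9→16  emit P6@[4:5],P7@[3:5]
i=6 'a': node 16→9 (via fail)
i=7 'a': node 9→10
i=8 'a': node 10→13 (via fail)
i=9 'b': node 13→14  emit P6@[8:9]
i=10 'b': node 14→6 (via fail)
i=11 'b': node 6→6 (via fail)
i=12 'a': node 6→7
i=13 'b': node 7→8  emit P3@[10:13],P6@[12:13],P7@[11:13]
i=14 'b': node 8→6 (via fail)
i=15 'b': node 6→6 (via fail)
i=16 'b': node 6→6 (via fail)
i=17 'a': node 6→7
i=18 'b': node 7→8  emit P3@[15:18],P6@[17:18],P7@[16:18]
i=19 'c': node 8→15 (via fail)  emit P0@[19:19],P2@[18:19],P5@[17:19]
i=20 'b': node 15→2 (via fail)
i=21 'a': node 2→9
i=22 'b': node 9→16  emit P6@[21:22],P7@[20:22]
i=23 'c': node 16→15 (via fail)  emit P0@[23:23],P2@[22:23],P5@[21:23]
i=24 'c': node 15→1 (via fail)  emit P0@[24:24]
i=25 'b': node 1→2 (via fail)
i=26 'a': node 2→9
i=27 'a': node 9→10
i=28 'c': node 10→11  emit P0@[28:28]
i=29 'c': node 11→12  emit P0@[29:29],P4@[25:29]
i=30 'c': node 12→1 (via fail)  emit P0@[30:30]
i=31 'b': node 1→2 (via fail)
i=32 'c': node 2→3  emit P0@[32:32],P2@[31:32]
i=33 'b': node 3→2 (via fail)
i=34 'c': node 2→3  emit P0@[34:34],P2@[33:34]
i=35 'c': node 3→1 (via fail)  emit P0@[35:35]
i=36 'b': node 1→2 (via fail)
i=37 'a': node 2→9
i=38 'a': node 9→10
i=39 'b': node 10→14 (via fail)  emit P6@[38:39]
i=40 'c': node 14→15  emit P0@[40:40],P2@[39:40],P5@[38:40]
i=41 'a': node 15→4 (via fail)
i=42 'b': node 4→14 (via fail)  emit P6@[41:42]
i=43 'b': node 14→6 (via fail)
i=44 'a': node 6→7
i=45 'b': node 7→8  emit P3@[42:45],P6@[44:45],P7@[43:45]
i=46 'c': node 8→15 (via fail)  emit P0@[46:46],P2@[45:46],P5@[44:46]
i=47 'a': node 15→4 (via fail)
i=48 'b': node 4→14 (via fail)  emit P6@[47:48]
i=49 'a': node 14→9 (via fail)
i=50 'a': node 9→10
i=51 'a': node 10→13 (via fail)
i=52 'b': node 13→14  emit P6@[51:52]
i=53 'b': node 14→6 (via fail)
i=54 'a': node 6→7
i=55 'b': node 7→8  emit P3@[52:55],P6@[54:55],P7@[53:55]
i=56 'b': node 8→6 (via fail)
i=57 'b': node 6→6 (via fail)
i=58 'b': node 6→6 (via fail)
i=59 'b': node 6→6 (via fail)
i=60 'a': node 6→7
i=61 'b': node 7→8  emit P3@[58:61],P6@[60:61],P7@[59:61]
i=62 'a': node 8→9 (via fail)

Matches: [[1,0],[1,2],[2,0],[5,6],[5,7],[9,6],[13,3],[13,6],[13,7],[18,3],[18,6],[18,7],[19,0],[19,2],[19,5],[22,6],[22,7],[23,0],[23,2],[23,5],[24,0],[28,0],[29,0],[29,4],[30,0],[32,0],[32,2],[34,0],[34,2],[35,0],[39,6],[40,0],[40,2],[40,5],[42,6],[45,3],[45,6],[45,7],[46,0],[46,2],[46,5],[48,6],[52,6],[55,3],[55,6],[55,7],[61,3],[61,6],[61,7]]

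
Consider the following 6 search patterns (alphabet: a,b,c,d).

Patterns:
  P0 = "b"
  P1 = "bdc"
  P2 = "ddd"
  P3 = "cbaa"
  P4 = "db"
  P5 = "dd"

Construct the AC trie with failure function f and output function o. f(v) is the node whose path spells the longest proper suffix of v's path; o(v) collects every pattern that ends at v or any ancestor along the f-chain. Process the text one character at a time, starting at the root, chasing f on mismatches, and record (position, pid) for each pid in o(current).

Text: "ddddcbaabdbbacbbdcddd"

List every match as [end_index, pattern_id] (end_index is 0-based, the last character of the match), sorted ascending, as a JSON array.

Construct AC machine:
Trie (insert patterns):
  0='ε' goto b→1 c→7 d→4
  1='b' goto d→2  [P0 ends]
  2='bd' goto c→3
  3='bdc' goto ·  [P1 ends]
  4='d' goto b→11 d→5
  5='dd' goto d→6  [P5 ends]
  6='ddd' goto ·  [P2 ends]
  7='c' goto b→8
  8='cb' goto a→9
  9='cba' goto a→10
  10='cbaa' goto ·  [P3 ends]
  11='db' goto ·  [P4 ends]

Failure links (BFS by depth):
  fail(1) 'b': from fail(0)=0 chase 'b': 0 ⇒ 0;  out={0}∪out(0)={0}
  fail(4) 'd': from fail(0)=0 chase 'd': 0 ⇒ 0;  out=∅∪out(0)=∅
  fail(7) 'c': from fail(0)=0 chase 'c': 0 ⇒ 0;  out=∅∪out(0)=∅
  fail(2) 'bd': from fail(1)=0 chase 'd': 0 ⇒ 4;  out=∅∪out(4)=∅
  fail(5) 'dd': from fail(4)=0 chase 'd': 0 ⇒ 4;  out={5}∪out(4)={5}
  fail(8) 'cb': from fail(7)=0 chase 'b': 0 ⇒ 1;  out=∅∪out(1)={0}
  fail(11) 'db': from fail(4)=0 chase 'b': 0 ⇒ 1;  out={4}∪out(1)={0,4}
  fail(3) 'bdc': from fail(2)=4 chase 'c': 4→0 ⇒ 7;  out={1}∪out(7)={1}
  fail(6) 'ddd': from fail(5)=4 chase 'd': 4 ⇒ 5;  out={2}∪out(5)={2,5}
  fail(9) 'cba': from fail(8)=1 chase 'a': 1→0 ⇒ 0;  out=∅∪out(0)=∅
  fail(10) 'cbaa': from fail(9)=0 chase 'a': 0 ⇒ 0;  out={3}∪out(0)={3}

Text stream:
[0] read 'd'  n0⇒n4
[1] read 'd'  n4⇒n5  emit P5@[0:1]
[2] read 'd'  n5⇒n6  emit P2@[0:2],P5@[1:2]
[3] read 'd'  n6⇒n6 (fail-walked)  emit P2@[1:3],P5@[2:3]
[4] read 'c'  n6⇒n7 (fail-walked)
[5] read 'b'  n7⇒n8  emit P0@[5:5]
[6] read 'a'  n8⇒n9
[7] read 'a'  n9⇒n10  emit P3@[4:7]
[8] read 'b'  n10⇒n1 (fail-walked)  emit P0@[8:8]
[9] read 'd'  n1⇒n2
[10] read 'b'  n2⇒n11 (fail-walked)  emit P0@[10:10],P4@[9:10]
[11] read 'b'  n11⇒n1 (fail-walked)  emit P0@[11:11]
[12] read 'a'  n1⇒n0 (fail-walked)
[13] read 'c'  n0⇒n7
[14] read 'b'  n7⇒n8  emit P0@[14:14]
[15] read 'b'  n8⇒n1 (fail-walked)  emit P0@[15:15]
[16] read 'd'  n1⇒n2
[17] read 'c'  n2⇒n3  emit P1@[15:17]
[18] read 'd'  n3⇒n4 (fail-walked)
[19] read 'd'  n4⇒n5  emit P5@[18:19]
[20] read 'd'  n5⇒n6  emit P2@[18:20],P5@[19:20]

All matches (sorted): [[1,5],[2,2],[2,5],[3,2],[3,5],[5,0],[7,3],[8,0],[10,0],[10,4],[11,0],[14,0],[15,0],[17,1],[19,5],[20,2],[20,5]]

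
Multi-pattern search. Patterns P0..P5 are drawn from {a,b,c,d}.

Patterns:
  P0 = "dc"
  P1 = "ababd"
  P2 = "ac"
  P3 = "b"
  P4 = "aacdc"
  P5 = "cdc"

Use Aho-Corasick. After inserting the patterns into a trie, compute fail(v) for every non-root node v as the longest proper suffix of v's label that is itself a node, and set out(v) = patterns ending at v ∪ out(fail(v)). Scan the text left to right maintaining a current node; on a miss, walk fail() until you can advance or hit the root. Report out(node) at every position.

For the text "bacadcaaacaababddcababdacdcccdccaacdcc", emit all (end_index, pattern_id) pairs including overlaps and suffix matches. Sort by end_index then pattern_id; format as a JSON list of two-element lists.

Construct AC machine:
Trie (insert patterns):
  n0 'ε': a→3 b→9 c→14 d→1
  n1 'd': c→2
  n2 'dc': ·  [P0 ends]
  n3 'a': a→10 b→4 c→8
  n4 'ab': a→5
  n5 'aba': b→6
  n6 'abab': d→7
  n7 'ababd': ·  [P1 ends]
  n8 'ac': ·  [P2 ends]
  n9 'b': ·  [P3 ends]
  n10 'aa': c→11
  n11 'aac': d→12
  n12 'aacd': c→13
  n13 'aacdc': ·  [P4 ends]
  n14 'c': d→15
  n15 'cd': c→16
  n16 'cdc': ·  [P5 ends]

BFS fail/out derivation:
  fail(1) 'd': from fail(0)=0 chase 'd': 0 ⇒ 0;  out=∅∪out(0)=∅
  fail(3) 'a': from fail(0)=0 chase 'a': 0 ⇒ 0;  out=∅∪out(0)=∅
  fail(9) 'b': from fail(0)=0 chase 'b': 0 ⇒ 0;  out={3}∪out(0)={3}
  fail(14) 'c': from fail(0)=0 chase 'c': 0 ⇒ 0;  out=∅∪out(0)=∅
  fail(2) 'dc': from fail(1)=0 chase 'c': 0 ⇒ 14;  out={0}∪out(14)={0}
  fail(4) 'ab': from fail(3)=0 chase 'b': 0 ⇒ 9;  out=∅∪out(9)={3}
  fail(8) 'ac': from fail(3)=0 chase 'c': 0 ⇒ 14;  out={2}∪out(14)={2}
  fail(10) 'aa': from fail(3)=0 chase 'a': 0 ⇒ 3;  out=∅∪out(3)=∅
  fail(15) 'cd': from fail(14)=0 chase 'd': 0 ⇒ 1;  out=∅∪out(1)=∅
  fail(5) 'aba': from fail(4)=9 chase 'a': 9→0 ⇒ 3;  out=∅∪out(3)=∅
  fail(11) 'aac': from fail(10)=3 chase 'c': 3 ⇒ 8;  out=∅∪out(8)={2}
  fail(16) 'cdc': from fail(15)=1 chase 'c': 1 ⇒ 2;  out={5}∪out(2)={0,5}
  fail(6) 'abab': from fail(5)=3 chase 'b': 3 ⇒ 4;  out=∅∪out(4)={3}
  fail(12) 'aacd': from fail(11)=8 chase 'd': 8→14 ⇒ 15;  out=∅∪out(15)=∅
  fail(7) 'ababd': from fail(6)=4 chase 'd': 4→9→0 ⇒ 1;  out={1}∪out(1)={1}
  fail(13) 'aacdc': from fail(12)=15 chase 'c': 15 ⇒ 16;  out={4}∪out(16)={0,4,5}

Run:
pos 0 'b': at 9  ** P3@[0:0]
pos 1 'a': at 3 (fail-walked)
pos 2 'c': at 8  ** P2@[1:2]
pos 3 'a': at 3 (fail-walked)
pos 4 'd': at 1 (fail-walked)
pos 5 'c': at 2  ** P0@[4:5]
pos 6 'a': at 3 (fail-walked)
pos 7 'a': at 10
pos 8 'a': at 10 (fail-walked)
pos 9 'c': at 11  ** P2@[8:9]
pos 10 'a': at 3 (fail-walked)
pos 11 'a': at 10
pos 12 'b': at 4 (fail-walked)  ** P3@[12:12]
pos 13 'a': at 5
pos 14 'b': at 6  ** P3@[14:14]
pos 15 'd': at 7  ** P1@[11:15]
pos 16 'd': at 1 (fail-walked)
pos 17 'c': at 2  ** P0@[16:17]
pos 18 'a': at 3 (fail-walked)
pos 19 'b': at 4  ** P3@[19:19]
pos 20 'a': at 5
pos 21 'b': at 6  ** P3@[21:21]
pos 22 'd': at 7  ** P1@[18:22]
pos 23 'a': at 3 (fail-walked)
pos 24 'c': at 8  ** P2@[23:24]
pos 25 'd': at 15 (fail-walked)
pos 26 'c': at 16  ** P0@[25:26],P5@[24:26]
pos 27 'c': at 14 (fail-walked)
pos 28 'c': at 14 (fail-walked)
pos 29 'd': at 15
pos 30 'c': at 16  ** P0@[29:30],P5@[28:30]
pos 31 'c': at 14 (fail-walked)
pos 32 'a': at 3 (fail-walked)
pos 33 'a': at 10
pos 34 'c': at 11  ** P2@[33:34]
pos 35 'd': at 12
pos 36 'c': at 13  ** P0@[35:36],P4@[32:36],P5@[34:36]
pos 37 'c': at 14 (fail-walked)

Result: [[0,3],[2,2],[5,0],[9,2],[12,3],[14,3],[15,1],[17,0],[19,3],[21,3],[22,1],[24,2],[26,0],[26,5],[30,0],[30,5],[34,2],[36,0],[36,4],[36,5]]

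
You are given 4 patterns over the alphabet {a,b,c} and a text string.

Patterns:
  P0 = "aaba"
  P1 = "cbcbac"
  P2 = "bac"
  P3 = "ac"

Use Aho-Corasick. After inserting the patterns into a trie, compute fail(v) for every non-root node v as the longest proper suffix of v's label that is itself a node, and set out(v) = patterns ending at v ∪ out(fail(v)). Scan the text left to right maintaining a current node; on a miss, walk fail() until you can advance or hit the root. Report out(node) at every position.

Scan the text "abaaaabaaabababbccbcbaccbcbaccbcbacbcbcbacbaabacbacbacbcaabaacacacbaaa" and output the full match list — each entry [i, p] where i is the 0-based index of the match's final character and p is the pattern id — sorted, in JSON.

Build automaton:
Trie nodes:
  0='ε' goto a→1 b→11 c→5
  1='a' goto a→2 c→14
  2='aa' goto b→3
  3='aab' goto a→4
  4='aaba' goto ·  [P0 ends]
  5='c' goto b→6
  6='cb' goto c→7
  7='cbc' goto b→8
  8='cbcb' goto a→9
  9='cbcba' goto c→10
  10='cbcbac' goto ·  [P1 ends]
  11='b' goto a→12
  12='ba' goto c→13
  13='bac' goto ·  [P2 ends]
  14='ac' goto ·  [P3 ends]

BFS fail/out derivation:
  n1('a'): parent n0 fail=0; on 'a' 0 → fail=0;  out ∅∪∅=∅
  n5('c'): parent n0 fail=0; on 'c' 0 → fail=0;  out ∅∪∅=∅
  n11('b'): parent n0 fail=0; on 'b' 0 → fail=0;  out ∅∪∅=∅
  n2('aa'): parent n1 fail=0; on 'a' 0 → fail=1;  out ∅∪∅=∅
  n6('cb'): parent n5 fail=0; on 'b' 0 → fail=11;  out ∅∪∅=∅
  n12('ba'): parent n11 fail=0; on 'a' 0 → fail=1;  out ∅∪∅=∅
  n14('ac'): parent n1 fail=0; on 'c' 0 → fail=5;  out {3}∪∅={3}
  n3('aab'): parent n2 fail=1; on 'b' 1→0 → fail=11;  out ∅∪∅=∅
  n7('cbc'): parent n6 fail=11; on 'c' 11→0 → fail=5;  out ∅∪∅=∅
  n13('bac'): parent n12 fail=1; on 'c' 1 → fail=14;  out {2}∪{3}={2,3}
  n4('aaba'): parent n3 fail=11; on 'a' 11 → fail=12;  out {0}∪∅={0}
  n8('cbcb'): parent n7 fail=5; on 'b' 5 → fail=6;  out ∅∪∅=∅
  n9('cbcba'): parent n8 fail=6; on 'a' 6→11 → fail=12;  out ∅∪∅=∅
  n10('cbcbac'): parent n9 fail=12; on 'c' 12 → fail=13;  out {1}∪{2,3}={1,2,3}

Run:
pos 0 'a': at 1
pos 1 'b': at 11 (via fail)
pos 2 'a': at 12
pos 3 'a': at 2 (via fail)
pos 4 'a': at 2 (via fail)
pos 5 'a': at 2 (via fail)
pos 6 'b': at 3
pos 7 'a': at 4  → match P0@[4:7]
pos 8 'a': at 2 (via fail)
pos 9 'a': at 2 (via fail)
pos 10 'b': at 3
pos 11 'a': at 4  → match P0@[8:11]
pos 12 'b': at 11 (via fail)
pos 13 'a': at 12
pos 14 'b': at 11 (via fail)
pos 15 'b': at 11 (via fail)
pos 16 'c': at 5 (via fail)
pos 17 'c': at 5 (via fail)
pos 18 'b': at 6
pos 19 'c': at 7
pos 20 'b': at 8
pos 21 'a': at 9
pos 22 'c': at 10  → match P1@[17:22],P2@[20:22],P3@[21:22]
pos 23 'c': at 5 (via fail)
pos 24 'b': at 6
pos 25 'c': at 7
pos 26 'b': at 8
pos 27 'a': at 9
pos 28 'c': at 10  → match P1@[23:28],P2@[26:28],P3@[27:28]
pos 29 'c': at 5 (via fail)
pos 30 'b': at 6
pos 31 'c': at 7
pos 32 'b': at 8
pos 33 'a': at 9
pos 34 'c': at 10  → match P1@[29:34],P2@[32:34],P3@[33:34]
pos 35 'b': at 6 (via fail)
pos 36 'c': at 7
pos 37 'b': at 8
pos 38 'c': at 7 (via fail)
pos 39 'b': at 8
pos 40 'a': at 9
pos 41 'c': at 10  → match P1@[36:41],P2@[39:41],P3@[40:41]
pos 42 'b': at 6 (via fail)
pos 43 'a': at 12 (via fail)
pos 44 'a': at 2 (via fail)
pos 45 'b': at 3
pos 46 'a': at 4  → match P0@[43:46]
pos 47 'c': at 13 (via fail)  → match P2@[45:47],P3@[46:47]
pos 48 'b': at 6 (via fail)
pos 49 'a': at 12 (via fail)
pos 50 'c': at 13  → match P2@[48:50],P3@[49:50]
pos 51 'b': at 6 (via fail)
pos 52 'a': at 12 (via fail)
pos 53 'c': at 13  → match P2@[51:53],P3@[52:53]
pos 54 'b': at 6 (via fail)
pos 55 'c': at 7
pos 56 'a': at 1 (via fail)
pos 57 'a': at 2
pos 58 'b': at 3
pos 59 'a': at 4  → match P0@[56:59]
pos 60 'a': at 2 (via fail)
pos 61 'c': at 14 (via fail)  → match P3@[60:61]
pos 62 'a': at 1 (via fail)
pos 63 'c': at 14  → match P3@[62:63]
pos 64 'a': at 1 (via fail)
pos 65 'c': at 14  → match P3@[64:65]
pos 66 'b': at 6 (via fail)
pos 67 'a': at 12 (via fail)
pos 68 'a': at 2 (via fail)
pos 69 'a': at 2 (via fail)

Result: [[7,0],[11,0],[22,1],[22,2],[22,3],[28,1],[28,2],[28,3],[34,1],[34,2],[34,3],[41,1],[41,2],[41,3],[46,0],[47,2],[47,3],[50,2],[50,3],[53,2],[53,3],[59,0],[61,3],[63,3],[65,3]]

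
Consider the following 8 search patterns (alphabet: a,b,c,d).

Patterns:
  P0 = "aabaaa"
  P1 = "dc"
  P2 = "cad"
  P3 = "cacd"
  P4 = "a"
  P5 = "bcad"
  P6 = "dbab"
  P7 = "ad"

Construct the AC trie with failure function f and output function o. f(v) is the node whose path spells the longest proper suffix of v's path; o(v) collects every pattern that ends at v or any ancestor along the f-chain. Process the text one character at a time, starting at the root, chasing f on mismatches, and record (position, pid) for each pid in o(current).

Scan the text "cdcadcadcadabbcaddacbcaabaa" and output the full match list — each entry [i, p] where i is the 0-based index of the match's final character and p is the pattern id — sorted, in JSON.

Build automaton:
Trie (insert patterns):
  n0 'ε': a→1 b→14 c→9 d→7
  n1 'a': a→2 d→21  [P4 ends]
  n2 'aa': b→3
  n3 'aab': a→4
  n4 'aaba': a→5
  n5 'aabaa': a→6
  n6 'aabaaa': ·  [P0 ends]
  n7 'd': b→18 c→8
  n8 'dc': ·  [P1 ends]
  n9 'c': a→10
  n10 'ca': c→12 d→11
  n11 'cad': ·  [P2 ends]
  n12 'cac': d→13
  n13 'cacd': ·  [P3 ends]
  n14 'b': c→15
  n15 'bc': a→16
  n16 'bca': d→17
  n17 'bcad': ·  [P5 ends]
  n18 'db': a→19
  n19 'dba': b→20
  n20 'dbab': ·  [P6 ends]
  n21 'ad': ·  [P7 ends]

Failure links (BFS by depth):
  fail(1) 'a': from fail(0)=0 chase 'a': 0 ⇒ 0;  out={4}∪out(0)={4}
  fail(7) 'd': from fail(0)=0 chase 'd': 0 ⇒ 0;  out=∅∪out(0)=∅
  fail(9) 'c': from fail(0)=0 chase 'c': 0 ⇒ 0;  out=∅∪out(0)=∅
  fail(14) 'b': from fail(0)=0 chase 'b': 0 ⇒ 0;  out=∅∪out(0)=∅
  fail(2) 'aa': from fail(1)=0 chase 'a': 0 ⇒ 1;  out=∅∪out(1)={4}
  fail(8) 'dc': from fail(7)=0 chase 'c': 0 ⇒ 9;  out={1}∪out(9)={1}
  fail(10) 'ca': from fail(9)=0 chase 'a': 0 ⇒ 1;  out=∅∪out(1)={4}
  fail(15) 'bc': from fail(14)=0 chase 'c': 0 ⇒ 9;  out=∅∪out(9)=∅
  fail(18) 'db': from fail(7)=0 chase 'b': 0 ⇒ 14;  out=∅∪out(14)=∅
  fail(21) 'ad': from fail(1)=0 chase 'd': 0 ⇒ 7;  out={7}∪out(7)={7}
  fail(3) 'aab': from fail(2)=1 chase 'b': 1→0 ⇒ 14;  out=∅∪out(14)=∅
  fail(11) 'cad': from fail(10)=1 chase 'd': 1 ⇒ 21;  out={2}∪out(21)={2,7}
  fail(12) 'cac': from fail(10)=1 chase 'c': 1→0 ⇒ 9;  out=∅∪out(9)=∅
  fail(16) 'bca': from fail(15)=9 chase 'a': 9 ⇒ 10;  out=∅∪out(10)={4}
  fail(19) 'dba': from fail(18)=14 chase 'a': 14→0 ⇒ 1;  out=∅∪out(1)={4}
  fail(4) 'aaba': from fail(3)=14 chase 'a': 14→0 ⇒ 1;  out=∅∪out(1)={4}
  fail(13) 'cacd': from fail(12)=9 chase 'd': 9→0 ⇒ 7;  out={3}∪out(7)={3}
  fail(17) 'bcad': from fail(16)=10 chase 'd': 10 ⇒ 11;  out={5}∪out(11)={2,5,7}
  fail(20) 'dbab': from fail(19)=1 chase 'b': 1→0 ⇒ 14;  out={6}∪out(14)={6}
  fail(5) 'aabaa': from fail(4)=1 chase 'a': 1 ⇒ 2;  out=∅∪out(2)={4}
  fail(6) 'aabaaa': from fail(5)=2 chase 'a': 2→1 ⇒ 2;  out={0}∪out(2)={0,4}

Scan:
i=0 'c': node 0→9
i=1 'd': node 9→7 ·f
i=2 'c': node 7→8  ** P1@[1:2]
i=3 'a': node 8→10 ·f  ** P4@[3:3]
i=4 'd': node 10→11  ** P2@[2:4],P7@[3:4]
i=5 'c': node 11→8 ·f  ** P1@[4:5]
i=6 'a': node 8→10 ·f  ** P4@[6:6]
i=7 'd': node 10→11  ** P2@[5:7],P7@[6:7]
i=8 'c': node 11→8 ·f  ** P1@[7:8]
i=9 'a': node 8→10 ·f  ** P4@[9:9]
i=10 'd': node 10→11  ** P2@[8:10],P7@[9:10]
i=11 'a': node 11→1 ·f  ** P4@[11:11]
i=12 'b': node 1→14 ·f
i=13 'b': node 14→14 ·f
i=14 'c': node 14→15
i=15 'a': node 15→16  ** P4@[15:15]
i=16 'd': node 16→17  ** P2@[14:16],P5@[13:16],P7@[15:16]
i=17 'd': node 17→7 ·f
i=18 'a': node 7→1 ·f  ** P4@[18:18]
i=19 'c': node 1→9 ·f
i=20 'b': node 9→14 ·f
i=21 'c': node 14→15
i=22 'a': node 15→16  ** P4@[22:22]
i=23 'a': node 16→2 ·f  ** P4@[23:23]
i=24 'b': node 2→3
i=25 'a': node 3→4  ** P4@[25:25]
i=26 'a': node 4→5  ** P4@[26:26]

All matches (sorted): [[2,1],[3,4],[4,2],[4,7],[5,1],[6,4],[7,2],[7,7],[8,1],[9,4],[10,2],[10,7],[11,4],[15,4],[16,2],[16,5],[16,7],[18,4],[22,4],[23,4],[25,4],[26,4]]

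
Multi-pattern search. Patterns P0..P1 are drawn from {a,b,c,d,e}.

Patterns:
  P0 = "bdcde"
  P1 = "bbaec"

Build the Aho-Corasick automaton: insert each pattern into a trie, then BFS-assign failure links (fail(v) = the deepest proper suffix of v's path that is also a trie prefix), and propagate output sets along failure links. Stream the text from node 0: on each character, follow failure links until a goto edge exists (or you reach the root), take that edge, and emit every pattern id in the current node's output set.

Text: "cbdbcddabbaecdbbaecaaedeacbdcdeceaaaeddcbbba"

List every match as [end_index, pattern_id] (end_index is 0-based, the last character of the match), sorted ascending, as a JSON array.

Build automaton:
Trie (insert patterns):
  n0 'ε': b→1
  n1 'b': b→6 d→2
  n2 'bd': c→3
  n3 'bdc': d→4
  n4 'bdcd': e→5
  n5 'bdcde': ·  [P0 ends]
  n6 'bb': a→7
  n7 'bba': e→8
  n8 'bbae': c→9
  n9 'bbaec': ·  [P1 ends]

Failure links (BFS by depth):
  fail(1) 'b': from fail(0)=0 chase 'b': 0 ⇒ 0;  out=∅∪out(0)=∅
  fail(2) 'bd': from fail(1)=0 chase 'd': 0 ⇒ 0;  out=∅∪out(0)=∅
  fail(6) 'bb': from fail(1)=0 chase 'b': 0 ⇒ 1;  out=∅∪out(1)=∅
  fail(3) 'bdc': from fail(2)=0 chase 'c': 0 ⇒ 0;  out=∅∪out(0)=∅
  fail(7) 'bba': from fail(6)=1 chase 'a': 1→0 ⇒ 0;  out=∅∪out(0)=∅
  fail(4) 'bdcd': from fail(3)=0 chase 'd': 0 ⇒ 0;  out=∅∪out(0)=∅
  fail(8) 'bbae': from fail(7)=0 chase 'e': 0 ⇒ 0;  out=∅∪out(0)=∅
  fail(5) 'bdcde': from fail(4)=0 chase 'e': 0 ⇒ 0;  out={0}∪out(0)={0}
  fail(9) 'bbaec': from fail(8)=0 chase 'c': 0 ⇒ 0;  out={1}∪out(0)={1}

Run:
[0] read 'c'  n0⇒n0
[1] read 'b'  n0⇒n1
[2] read 'd'  n1⇒n2
[3] read 'b'  n2⇒n1 ·f
[4] read 'c'  n1⇒n0 ·f
[5] read 'd'  n0⇒n0
[6] read 'd'  n0⇒n0
[7] read 'a'  n0⇒n0
[8] read 'b'  n0⇒n1
[9] read 'b'  n1⇒n6
[10] read 'a'  n6⇒n7
[11] read 'e'  n7⇒n8
[12] read 'c'  n8⇒n9  emit P1@[8:12]
[13] read 'd'  n9⇒n0 ·f
[14] read 'b'  n0⇒n1
[15] read 'b'  n1⇒n6
[16] read 'a'  n6⇒n7
[17] read 'e'  n7⇒n8
[18] read 'c'  n8⇒n9  emit P1@[14:18]
[19] read 'a'  n9⇒n0 ·f
[20] read 'a'  n0⇒n0
[21] read 'e'  n0⇒n0
[22] read 'd'  n0⇒n0
[23] read 'e'  n0⇒n0
[24] read 'a'  n0⇒n0
[25] read 'c'  n0⇒n0
[26] read 'b'  n0⇒n1
[27] read 'd'  n1⇒n2
[28] read 'c'  n2⇒n3
[29] read 'd'  n3⇒n4
[30] read 'e'  n4⇒n5  emit P0@[26:30]
[31] read 'c'  n5⇒n0 ·f
[32] read 'e'  n0⇒n0
[33] read 'a'  n0⇒n0
[34] read 'a'  n0⇒n0
[35] read 'a'  n0⇒n0
[36] read 'e'  n0⇒n0
[37] read 'd'  n0⇒n0
[38] read 'd'  n0⇒n0
[39] read 'c'  n0⇒n0
[40] read 'b'  n0⇒n1
[41] read 'b'  n1⇒n6
[42] read 'b'  n6⇒n6 ·f
[43] read 'a'  n6⇒n7

All matches (sorted): [[12,1],[18,1],[30,0]]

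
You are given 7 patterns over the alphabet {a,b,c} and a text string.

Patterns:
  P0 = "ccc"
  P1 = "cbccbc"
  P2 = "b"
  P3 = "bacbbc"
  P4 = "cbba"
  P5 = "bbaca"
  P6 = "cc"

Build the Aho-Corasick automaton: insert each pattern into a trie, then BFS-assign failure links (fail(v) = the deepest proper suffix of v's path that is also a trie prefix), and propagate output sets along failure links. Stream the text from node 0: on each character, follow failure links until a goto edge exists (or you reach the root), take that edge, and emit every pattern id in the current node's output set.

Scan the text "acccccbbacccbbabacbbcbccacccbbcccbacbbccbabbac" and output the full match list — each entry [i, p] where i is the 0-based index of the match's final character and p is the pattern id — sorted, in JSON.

Construct AC machine:
Trie nodes:
  n0 'ε': b→9 c→1
  n1 'c': b→4 c→2
  n2 'cc': c→3  ←P6
  n3 'ccc': ·  ←P0
  n4 'cb': b→15 c→5
  n5 'cbc': c→6
  n6 'cbcc': b→7
  n7 'cbccb': c→8
  n8 'cbccbc': ·  ←P1
  n9 'b': a→10 b→17  ←P2
  n10 'ba': c→11
  n11 'bac': b→12
  n12 'bacb': b→13
  n13 'bacbb': c→14
  n14 'bacbbc': ·  ←P3
  n15 'cbb': a→16
  n16 'cbba': ·  ←P4
  n17 'bb': a→18
  n18 'bba': c→19
  n19 'bbac': a→20
  n20 'bbaca': ·  ←P5

BFS fail/out derivation:
  fail(1) 'c': from fail(0)=0 chase 'c': 0 ⇒ 0;  out=∅∪out(0)=∅
  fail(9) 'b': from fail(0)=0 chase 'b': 0 ⇒ 0;  out={2}∪out(0)={2}
  fail(2) 'cc': from fail(1)=0 chase 'c': 0 ⇒ 1;  out={6}∪out(1)={6}
  fail(4) 'cb': from fail(1)=0 chase 'b': 0 ⇒ 9;  out=∅∪out(9)={2}
  fail(10) 'ba': from fail(9)=0 chase 'a': 0 ⇒ 0;  out=∅∪out(0)=∅
  fail(17) 'bb': from fail(9)=0 chase 'b': 0 ⇒ 9;  out=∅∪out(9)={2}
  fail(3) 'ccc': from fail(2)=1 chase 'c': 1 ⇒ 2;  out={0}∪out(2)={0,6}
  fail(5) 'cbc': from fail(4)=9 chase 'c': 9→0 ⇒ 1;  out=∅∪out(1)=∅
  fail(11) 'bac': from fail(10)=0 chase 'c': 0 ⇒ 1;  out=∅∪out(1)=∅
  fail(15) 'cbb': from fail(4)=9 chase 'b': 9 ⇒ 17;  out=∅∪out(17)={2}
  fail(18) 'bba': from fail(17)=9 chase 'a': 9 ⇒ 10;  out=∅∪out(10)=∅
  fail(6) 'cbcc': from fail(5)=1 chase 'c': 1 ⇒ 2;  out=∅∪out(2)={6}
  fail(12) 'bacb': from fail(11)=1 chase 'b': 1 ⇒ 4;  out=∅∪out(4)={2}
  fail(16) 'cbba': from fail(15)=17 chase 'a': 17 ⇒ 18;  out={4}∪out(18)={4}
  fail(19) 'bbac': from fail(18)=10 chase 'c': 10 ⇒ 11;  out=∅∪out(11)=∅
  fail(7) 'cbccb': from fail(6)=2 chase 'b': 2→1 ⇒ 4;  out=∅∪out(4)={2}
  fail(13) 'bacbb': from fail(12)=4 chase 'b': 4 ⇒ 15;  out=∅∪out(15)={2}
  fail(20) 'bbaca': from fail(19)=11 chase 'a': 11→1→0 ⇒ 0;  out={5}∪out(0)={5}
  fail(8) 'cbccbc': from fail(7)=4 chase 'c': 4 ⇒ 5;  out={1}∪out(5)={1}
  fail(14) 'bacbbc': from fail(13)=15 chase 'c': 15→17→9→0 ⇒ 1;  out={3}∪out(1)={3}

Run:
pos 0 'a': at 0
pos 1 'c': at 1
pos 2 'c': at 2  emit P6@[1:2]
pos 3 'c': at 3  emit P0@[1:3],P6@[2:3]
pos 4 'c': at 3 (via fail)  emit P0@[2:4],P6@[3:4]
pos 5 'c': at 3 (via fail)  emit P0@[3:5],P6@[4:5]
pos 6 'b': at 4 (via fail)  emit P2@[6:6]
pos 7 'b': at 15  emit P2@[7:7]
pos 8 'a': at 16  emit P4@[5:8]
pos 9 'c': at 19 (via fail)
pos 10 'c': at 2 (via fail)  emit P6@[9:10]
pos 11 'c': at 3  emit P0@[9:11],P6@[10:11]
pos 12 'b': at 4 (via fail)  emit P2@[12:12]
pos 13 'b': at 15  emit P2@[13:13]
pos 14 'a': at 16  emit P4@[11:14]
pos 15 'b': at 9 (via fail)  emit P2@[15:15]
pos 16 'a': at 10
pos 17 'c': at 11
pos 18 'b': at 12  emit P2@[18:18]
pos 19 'b': at 13  emit P2@[19:19]
pos 20 'c': at 14  emit P3@[15:20]
pos 21 'b': at 4 (via fail)  emit P2@[21:21]
pos 22 'c': at 5
pos 23 'c': at 6  emit P6@[22:23]
pos 24 'a': at 0 (via fail)
pos 25 'c': at 1
pos 26 'c': at 2  emit P6@[25:26]
pos 27 'c': at 3  emit P0@[25:27],P6@[26:27]
pos 28 'b': at 4 (via fail)  emit P2@[28:28]
pos 29 'b': at 15  emit P2@[29:29]
pos 30 'c': at 1 (via fail)
pos 31 'c': at 2  emit P6@[30:31]
pos 32 'c': at 3  emit P0@[30:32],P6@[31:32]
pos 33 'b': at 4 (via fail)  emit P2@[33:33]
pos 34 'a': at 10 (via fail)
pos 35 'c': at 11
pos 36 'b': at 12  emit P2@[36:36]
pos 37 'b': at 13  emit P2@[37:37]
pos 38 'c': at 14  emit P3@[33:38]
pos 39 'c': at 2 (via fail)  emit P6@[38:39]
pos 40 'b': at 4 (via fail)  emit P2@[40:40]
pos 41 'a': at 10 (via fail)
pos 42 'b': at 9 (via fail)  emit P2@[42:42]
pos 43 'b': at 17  emit P2@[43:43]
pos 44 'a': at 18
pos 45 'c': at 19

All matches (sorted): [[2,6],[3,0],[3,6],[4,0],[4,6],[5,0],[5,6],[6,2],[7,2],[8,4],[10,6],[11,0],[11,6],[12,2],[13,2],[14,4],[15,2],[18,2],[19,2],[20,3],[21,2],[23,6],[26,6],[27,0],[27,6],[28,2],[29,2],[31,6],[32,0],[32,6],[33,2],[36,2],[37,2],[38,3],[39,6],[40,2],[42,2],[43,2]]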